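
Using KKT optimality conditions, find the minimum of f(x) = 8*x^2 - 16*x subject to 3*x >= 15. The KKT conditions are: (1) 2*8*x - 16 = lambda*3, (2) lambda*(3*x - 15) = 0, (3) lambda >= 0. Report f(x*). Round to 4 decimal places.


Step 1: Try lambda = 0 (constraint inactive).
x_unc = 16/(2*8) = 1.0
Check: 3*1.0 = 3.0 < 15 -- violated!
Step 2: Constraint must be active: 3*x = 15
x* = 15/3 = 5.0
lambda = (2*8*5.0 - 16)/3 = 21.3333
Step 3: Compute optimal value.
f(x*) = 8*5.0^2 - 16*5.0 = 120.0


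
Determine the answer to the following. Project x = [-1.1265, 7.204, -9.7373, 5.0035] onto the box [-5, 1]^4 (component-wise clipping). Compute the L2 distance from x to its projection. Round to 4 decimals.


Project each component onto [-5, 1].
clip(-1.1265) = -1.1265, clip(7.204) = 1.0, clip(-9.7373) = -5.0, clip(5.0035) = 1.0
Projection = [-1.1265, 1.0, -5.0, 1.0]
Squared diffs: [0.0, 38.4896, 22.442, 16.028]
Distance = sqrt(76.9596) = 8.7727


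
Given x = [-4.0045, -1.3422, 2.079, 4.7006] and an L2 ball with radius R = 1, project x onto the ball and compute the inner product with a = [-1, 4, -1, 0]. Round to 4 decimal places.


Step 1: Compute ||x|| (intermediates to 6 decimals).
||x|| = sqrt((-4.0045)^2 + (-1.3422)^2 + 2.079^2 + 4.7006^2) = 6.652473
Step 2: Project.
Since ||x|| > R, scale = R/||x|| = 1/6.652473 = 0.15032, proj(x) = scale * x
proj(x) = [-0.601956, -0.20176, 0.312515, 0.706594]
Step 3: Dot product.
a^T * proj(x) = -1*(-0.601956) + 4*(-0.20176) - 1*0.312515 + 0*0.706594 = -0.5176


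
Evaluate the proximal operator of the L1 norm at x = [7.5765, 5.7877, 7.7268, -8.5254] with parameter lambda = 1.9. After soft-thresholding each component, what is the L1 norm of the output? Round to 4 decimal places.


Soft-thresholding with lambda = 1.9:
prox(7.5765) = sign(7.5765)*max(|7.5765| - 1.9, 0) = 5.6765
prox(5.7877) = sign(5.7877)*max(|5.7877| - 1.9, 0) = 3.8877
prox(7.7268) = sign(7.7268)*max(|7.7268| - 1.9, 0) = 5.8268
prox(-8.5254) = sign(-8.5254)*max(|-8.5254| - 1.9, 0) = -6.6254
prox(x) = [5.6765, 3.8877, 5.8268, -6.6254]
||prox(x)||_1 = 5.6765 + 3.8877 + 5.8268 + 6.6254 = 22.0164


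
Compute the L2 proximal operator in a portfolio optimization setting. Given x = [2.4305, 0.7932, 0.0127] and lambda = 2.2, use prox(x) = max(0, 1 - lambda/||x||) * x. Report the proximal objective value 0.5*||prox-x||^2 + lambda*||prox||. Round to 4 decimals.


Step 1: Compute ||x||.
||x|| = 2.5567
Step 2: Compute scaling factor.
scale = max(0, 1 - 2.2/2.5567) = 0.1395
Step 3: prox(x) = [0.3391, 0.1107, 0.0018]
||prox(x)|| = 0.3567
Step 4: Proximal objective.
0.5*||prox-x||^2 = 2.42
lambda*||prox|| = 0.7847
Total = 3.2047


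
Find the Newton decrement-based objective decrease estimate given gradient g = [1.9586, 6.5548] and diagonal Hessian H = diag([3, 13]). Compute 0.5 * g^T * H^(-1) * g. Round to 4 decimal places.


Step 1: H is diagonal, so H^(-1) * g = [0.6529, 0.5042].
Step 2: g^T H^(-1) g = sum_i g_i^2 / H_ii
  = (1.9586)^2/3 + (6.5548)^2/13
  = 1.2787 + 3.305 = 4.5837
Step 3: Objective decrease = 0.5 * g^T H^(-1) g = 2.2919


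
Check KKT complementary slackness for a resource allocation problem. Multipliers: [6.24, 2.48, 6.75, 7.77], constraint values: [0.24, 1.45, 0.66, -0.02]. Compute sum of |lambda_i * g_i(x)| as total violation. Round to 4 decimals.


KKT complementary slackness check:
lambda_1 * g_1 = 6.24 * 0.24 = 1.4976
lambda_2 * g_2 = 2.48 * 1.45 = 3.596
lambda_3 * g_3 = 6.75 * 0.66 = 4.455
lambda_4 * g_4 = 7.77 * -0.02 = -0.1554
Total violation = 1.4976 + 3.596 + 4.455 + 0.1554 = 9.704


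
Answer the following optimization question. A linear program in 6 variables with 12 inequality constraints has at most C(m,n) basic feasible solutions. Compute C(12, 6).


Each vertex corresponds to some choice of n active constraints out of m, so the number of vertices is at most C(m, n) = m! / (n!(m-n)!).
m = 12, n = 6
Numerator: 12 * 11 * 10 * 9 * 8 * 7
Denominator: 6! = 720
C(12, 6) = 924


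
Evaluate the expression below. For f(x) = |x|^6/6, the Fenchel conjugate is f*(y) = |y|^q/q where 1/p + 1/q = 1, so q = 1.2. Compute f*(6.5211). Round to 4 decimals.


The conjugate exponent q satisfies 1/p + 1/q = 1.
p = 6, so q = 6/(6 - 1) = 1.2
|y|^q = 6.5211^1.2 = 9.4882
f*(6.5211) = 9.4882 / 1.2 = 7.9069


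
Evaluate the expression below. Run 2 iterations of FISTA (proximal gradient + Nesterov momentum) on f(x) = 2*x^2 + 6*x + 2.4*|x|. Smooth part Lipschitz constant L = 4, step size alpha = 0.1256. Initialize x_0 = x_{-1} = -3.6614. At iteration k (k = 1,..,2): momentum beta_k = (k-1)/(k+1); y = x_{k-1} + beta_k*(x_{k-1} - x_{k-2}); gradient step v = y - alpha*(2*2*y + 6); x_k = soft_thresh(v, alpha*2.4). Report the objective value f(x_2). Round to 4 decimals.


FISTA on f(x) = 2*x^2 + 6*x + 2.4*|x|
L = 4, alpha = 0.1256
Iteration 1: beta = 0.0, y = -3.6614 + 0.0*(-3.6614 + 3.6614) = -3.6614
  grad(y) = -8.6456, v = y - alpha*grad = -2.5755
  prox(v) = soft_thresh(-2.5755, 0.3014) = -2.2741
Iteration 2: beta = 0.3333, y = -2.2741 + 0.3333*(-2.2741 + 3.6614) = -1.8116
  grad(y) = -1.2465, v = y - alpha*grad = -1.6551
  prox(v) = soft_thresh(-1.6551, 0.3014) = -1.3536
f(x_2) = 2*(-1.3536)^2 + 6*(-1.3536) + 2.4*|-1.3536| = -1.2084


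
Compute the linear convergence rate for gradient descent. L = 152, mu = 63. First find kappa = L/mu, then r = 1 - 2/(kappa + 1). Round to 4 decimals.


Step 1: Compute the condition number.
kappa = L/mu = 152/63 = 2.4127
Step 2: Compute the convergence rate.
r = 1 - 2/(kappa + 1) = 1 - 2*mu/(L + mu) = (L - mu)/(L + mu) = 89/215 = 0.414


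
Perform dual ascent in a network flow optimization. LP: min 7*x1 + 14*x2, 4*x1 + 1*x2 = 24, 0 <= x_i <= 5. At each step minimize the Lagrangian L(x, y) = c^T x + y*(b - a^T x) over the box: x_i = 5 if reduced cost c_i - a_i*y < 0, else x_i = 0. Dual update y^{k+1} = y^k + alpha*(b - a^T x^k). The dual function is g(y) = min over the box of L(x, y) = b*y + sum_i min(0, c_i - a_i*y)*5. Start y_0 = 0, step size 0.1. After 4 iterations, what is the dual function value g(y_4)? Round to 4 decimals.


Dual ascent for LP: min 7*x1 + 14*x2, 4*x1 + 1*x2 = 24, 0 <= x_i <= 5
Step 1: y^k = 0.0, reduced costs: (7.0, 14.0)
  x^k = (0.0, 0.0), subgradient = b - a^T x = 24.0
  y^{k+1} = 0.0 + 0.1*24.0 = 2.4
Step 2: y^k = 2.4, reduced costs: (-2.6, 11.6)
  x^k = (5.0, 0.0), subgradient = b - a^T x = 4.0
  y^{k+1} = 2.4 + 0.1*4.0 = 2.8
Step 3: y^k = 2.8, reduced costs: (-4.2, 11.2)
  x^k = (5.0, 0.0), subgradient = b - a^T x = 4.0
  y^{k+1} = 2.8 + 0.1*4.0 = 3.2
Step 4: y^k = 3.2, reduced costs: (-5.8, 10.8)
  x^k = (5.0, 0.0), subgradient = b - a^T x = 4.0
  y^{k+1} = 3.2 + 0.1*4.0 = 3.6
Dual objective at y_4 = 3.6: reduced costs (-7.4, 10.4), box minimizer x = (5.0, 0.0)
g(y_4) = b*y + (c1 - a1*y)*x1 + (c2 - a2*y)*x2 = 24*3.6 + (-7.4)*5.0 + 10.4*0.0 = 86.4 - 37.0 + 0.0 = 49.4


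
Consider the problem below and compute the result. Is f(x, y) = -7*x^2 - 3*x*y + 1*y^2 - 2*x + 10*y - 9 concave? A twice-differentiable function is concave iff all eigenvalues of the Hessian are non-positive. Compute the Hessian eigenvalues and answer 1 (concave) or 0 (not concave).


The Hessian of f(x,y) = -7*x^2 - 3*x*y + 1*y^2 - 2*x + 10*y - 9 is:
H = [[-14, -3], [-3, 2]]
Trace = -14 + 2 = -12
Determinant = -14*2 - (-3)^2 = -37
Discriminant = (-12)^2 - 4*-37 = 292.0
Eigenvalues: lambda_1 = -14.544, lambda_2 = 2.544
The function is not concave.

0


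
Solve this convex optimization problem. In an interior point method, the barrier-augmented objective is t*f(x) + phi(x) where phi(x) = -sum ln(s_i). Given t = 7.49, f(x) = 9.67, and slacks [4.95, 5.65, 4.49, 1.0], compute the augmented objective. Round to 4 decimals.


Step 1: Compute log-barrier.
ln values: [1.5994, 1.7317, 1.5019, 0.0]
phi = -(1.5994 + 1.7317 + 1.5019 + 0.0) = -4.8329
Step 2: Compute augmented objective.
t*f(x) = 7.49*9.67 = 72.4283
Total = 72.4283 - 4.8329 = 67.5954


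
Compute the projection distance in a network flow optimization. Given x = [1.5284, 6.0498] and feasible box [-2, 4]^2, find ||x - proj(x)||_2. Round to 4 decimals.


Project each component onto [-2, 4].
clip(1.5284) = 1.5284, clip(6.0498) = 4.0
Projection = [1.5284, 4.0]
Squared diffs: [0.0, 4.2017]
Distance = sqrt(4.2017) = 2.0498


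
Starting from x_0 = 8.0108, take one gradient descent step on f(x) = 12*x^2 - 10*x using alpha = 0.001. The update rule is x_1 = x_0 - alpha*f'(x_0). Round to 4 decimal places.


We compute the gradient at x_0 and apply the update.
f'(x) = 24*x - 10
f'(8.0108) = 24*8.0108 - 10 = 182.2592
x_1 = 8.0108 - 0.001*182.2592 = 7.8285


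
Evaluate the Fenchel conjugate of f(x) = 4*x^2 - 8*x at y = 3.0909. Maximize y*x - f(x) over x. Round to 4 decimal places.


f*(y) = sup_x {y*x - a*x^2 - b*x} = sup_x {(y-b)*x - a*x^2}
FOC: (y - b) - 2a*x = 0 => x* = (y - b)/(2a)
x* = (3.0909 + 8)/(2*4) = 1.3864
f*(3.0909) = (y-b)^2/(4a) = (3.0909 + 8)^2/(4*4)
= 123.0081/16 = 7.688


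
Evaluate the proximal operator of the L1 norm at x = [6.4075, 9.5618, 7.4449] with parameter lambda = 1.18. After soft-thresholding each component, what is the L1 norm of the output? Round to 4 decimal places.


Soft-thresholding with lambda = 1.18:
prox(6.4075) = sign(6.4075)*max(|6.4075| - 1.18, 0) = 5.2275
prox(9.5618) = sign(9.5618)*max(|9.5618| - 1.18, 0) = 8.3818
prox(7.4449) = sign(7.4449)*max(|7.4449| - 1.18, 0) = 6.2649
prox(x) = [5.2275, 8.3818, 6.2649]
||prox(x)||_1 = 5.2275 + 8.3818 + 6.2649 = 19.8742


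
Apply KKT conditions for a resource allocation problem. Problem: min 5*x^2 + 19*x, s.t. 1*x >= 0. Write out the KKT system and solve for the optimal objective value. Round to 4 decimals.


Step 1: Try lambda = 0 (constraint inactive).
x_unc = -19/(2*5) = -1.9
Check: 1*-1.9 = -1.9 < 0 -- violated!
Step 2: Constraint must be active: 1*x = 0
x* = 0/1 = 0.0
lambda = (2*5*0.0 + 19)/1 = 19.0
Step 3: Compute optimal value.
f(x*) = 5*0.0^2 + 19*0.0 = 0.0


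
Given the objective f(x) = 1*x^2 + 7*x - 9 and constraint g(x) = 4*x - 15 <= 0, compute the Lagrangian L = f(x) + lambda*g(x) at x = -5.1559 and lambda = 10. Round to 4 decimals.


Step 1: Evaluate f(x).
f(-5.1559) = 1*(-5.1559)^2 + 7*(-5.1559) - 9 = -18.508
Step 2: Evaluate g(x).
g(-5.1559) = 4*-5.1559 - 15 = -35.6236
Step 3: Compute Lagrangian.
L = -18.508 + 10*-35.6236 = -374.744


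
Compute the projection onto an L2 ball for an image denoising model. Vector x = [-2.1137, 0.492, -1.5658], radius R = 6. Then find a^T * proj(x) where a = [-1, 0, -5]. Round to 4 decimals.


Step 1: Compute ||x|| (intermediates to 6 decimals).
||x|| = sqrt((-2.1137)^2 + 0.492^2 + (-1.5658)^2) = 2.676102
Step 2: Project.
Since ||x|| <= R, proj = x (no scaling needed).
proj(x) = [-2.1137, 0.492, -1.5658]
Step 3: Dot product.
a^T * proj(x) = -1*(-2.1137) + 0*0.492 - 5*(-1.5658) = 9.9427


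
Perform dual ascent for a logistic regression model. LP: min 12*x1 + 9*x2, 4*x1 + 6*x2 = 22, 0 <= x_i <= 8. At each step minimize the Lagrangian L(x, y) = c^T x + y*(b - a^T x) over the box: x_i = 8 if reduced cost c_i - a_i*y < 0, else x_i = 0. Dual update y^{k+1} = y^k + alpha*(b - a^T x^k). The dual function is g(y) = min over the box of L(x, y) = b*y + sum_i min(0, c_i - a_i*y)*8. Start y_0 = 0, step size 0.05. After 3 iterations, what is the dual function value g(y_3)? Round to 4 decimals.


Dual ascent for LP: min 12*x1 + 9*x2, 4*x1 + 6*x2 = 22, 0 <= x_i <= 8
Step 1: y^k = 0.0, reduced costs: (12.0, 9.0)
  x^k = (0.0, 0.0), subgradient = b - a^T x = 22.0
  y^{k+1} = 0.0 + 0.05*22.0 = 1.1
Step 2: y^k = 1.1, reduced costs: (7.6, 2.4)
  x^k = (0.0, 0.0), subgradient = b - a^T x = 22.0
  y^{k+1} = 1.1 + 0.05*22.0 = 2.2
Step 3: y^k = 2.2, reduced costs: (3.2, -4.2)
  x^k = (0.0, 8.0), subgradient = b - a^T x = -26.0
  y^{k+1} = 2.2 + 0.05*-26.0 = 0.9
Dual objective at y_3 = 0.9: reduced costs (8.4, 3.6), box minimizer x = (0.0, 0.0)
g(y_3) = b*y + (c1 - a1*y)*x1 + (c2 - a2*y)*x2 = 22*0.9 + 8.4*0.0 + 3.6*0.0 = 19.8 + 0.0 + 0.0 = 19.8


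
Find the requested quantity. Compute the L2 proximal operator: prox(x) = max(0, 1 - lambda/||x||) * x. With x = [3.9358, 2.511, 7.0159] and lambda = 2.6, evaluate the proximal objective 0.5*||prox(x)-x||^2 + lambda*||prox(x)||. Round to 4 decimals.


Step 1: Compute ||x||.
||x|| = 8.4272
Step 2: Compute scaling factor.
scale = max(0, 1 - 2.6/8.4272) = 0.6915
Step 3: prox(x) = [2.7215, 1.7363, 4.8513]
||prox(x)|| = 5.8272
Step 4: Proximal objective.
0.5*||prox-x||^2 = 3.38
lambda*||prox|| = 15.1507
Total = 18.5308


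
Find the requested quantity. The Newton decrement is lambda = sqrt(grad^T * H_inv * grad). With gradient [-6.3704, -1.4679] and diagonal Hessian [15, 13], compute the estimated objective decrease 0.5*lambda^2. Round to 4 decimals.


Step 1: H is diagonal, so H^(-1) * g = [-0.4247, -0.1129].
Step 2: g^T H^(-1) g = sum_i g_i^2 / H_ii
  = (-6.3704)^2/15 + (-1.4679)^2/13
  = 2.7055 + 0.1657 = 2.8712
Step 3: Objective decrease = 0.5 * g^T H^(-1) g = 1.4356


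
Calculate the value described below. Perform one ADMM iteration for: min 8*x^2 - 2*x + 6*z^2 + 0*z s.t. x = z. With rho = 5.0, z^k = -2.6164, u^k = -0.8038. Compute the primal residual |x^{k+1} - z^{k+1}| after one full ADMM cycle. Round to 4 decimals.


ADMM iteration with rho = 5.0, z^k = -2.6164, u^k = -0.8038
Step 1: x-update.
Minimize 8*x^2 - 2*x + (5.0/2)*(x + 2.6164 - 0.8038)^2
FOC: (2*8 + 5.0)*x = 2 + 5.0*(-2.6164 + 0.8038)
x^{k+1} = -0.3363
Step 2: z-update.
Minimize 6*z^2 + 0*z + (5.0/2)*(-0.3363 - z - 0.8038)^2
FOC: (2*6 + 5.0)*z = 0 + 5.0*(-0.3363 - 0.8038)
z^{k+1} = -0.3353
Step 3: u-update.
u^{k+1} = -0.8038 - 0.3363 + 0.3353 = -0.8048
Step 4: Primal residual = |-0.3363 + 0.3353| = 0.001


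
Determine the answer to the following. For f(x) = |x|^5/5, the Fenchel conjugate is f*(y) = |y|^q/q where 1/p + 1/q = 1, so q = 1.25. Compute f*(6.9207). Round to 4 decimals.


The conjugate exponent q satisfies 1/p + 1/q = 1.
p = 5, so q = 5/(5 - 1) = 1.25
|y|^q = 6.9207^1.25 = 11.225
f*(6.9207) = 11.225 / 1.25 = 8.98


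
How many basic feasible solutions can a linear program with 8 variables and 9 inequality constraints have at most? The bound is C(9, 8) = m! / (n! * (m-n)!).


Each vertex corresponds to some choice of n active constraints out of m, so the number of vertices is at most C(m, n) = m! / (n!(m-n)!).
m = 9, n = 8
Numerator: 9 * 8 * 7 * 6 * 5 * 4 * 3 * 2
Denominator: 8! = 40320
C(9, 8) = 9


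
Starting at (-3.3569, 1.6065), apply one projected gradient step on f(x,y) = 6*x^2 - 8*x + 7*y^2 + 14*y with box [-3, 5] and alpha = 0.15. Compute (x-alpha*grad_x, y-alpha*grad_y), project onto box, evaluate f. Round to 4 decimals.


Step 1: Compute gradient at (-3.3569, 1.6065).
grad_x = 2*6*-3.3569 - 8 = -48.2828
grad_y = 2*7*1.6065 + 14 = 36.491
Step 2: Gradient step.
x_raw = -3.3569 - 0.15*-48.2828 = 3.8855
y_raw = 1.6065 - 0.15*36.491 = -3.8672
Step 3: Project onto [-3, 5].
x_proj = clip(3.8855) = 3.8855
y_proj = clip(-3.8672) = -3.0
Step 4: Evaluate f.
f(3.8855, -3.0) = 80.4994


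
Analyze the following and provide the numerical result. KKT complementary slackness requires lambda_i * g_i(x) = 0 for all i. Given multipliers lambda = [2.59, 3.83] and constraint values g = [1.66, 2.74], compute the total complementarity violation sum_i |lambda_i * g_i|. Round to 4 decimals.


KKT complementary slackness check:
lambda_1 * g_1 = 2.59 * 1.66 = 4.2994
lambda_2 * g_2 = 3.83 * 2.74 = 10.4942
Total violation = 4.2994 + 10.4942 = 14.7936


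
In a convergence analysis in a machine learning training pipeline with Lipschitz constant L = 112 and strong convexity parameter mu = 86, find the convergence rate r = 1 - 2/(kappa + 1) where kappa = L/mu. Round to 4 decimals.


Step 1: Compute the condition number.
kappa = L/mu = 112/86 = 1.3023
Step 2: Compute the convergence rate.
r = 1 - 2/(kappa + 1) = 1 - 2*mu/(L + mu) = (L - mu)/(L + mu) = 26/198 = 0.1313


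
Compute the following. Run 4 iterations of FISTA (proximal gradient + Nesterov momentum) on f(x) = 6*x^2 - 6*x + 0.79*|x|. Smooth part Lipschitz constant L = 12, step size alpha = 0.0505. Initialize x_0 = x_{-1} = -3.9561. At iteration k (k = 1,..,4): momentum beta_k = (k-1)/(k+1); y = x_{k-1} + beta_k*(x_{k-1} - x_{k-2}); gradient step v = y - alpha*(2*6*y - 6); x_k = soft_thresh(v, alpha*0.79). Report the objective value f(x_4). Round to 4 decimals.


FISTA on f(x) = 6*x^2 - 6*x + 0.79*|x|
L = 12, alpha = 0.0505
Iteration 1: beta = 0.0, y = -3.9561 + 0.0*(-3.9561 + 3.9561) = -3.9561
  grad(y) = -53.4732, v = y - alpha*grad = -1.2557
  prox(v) = soft_thresh(-1.2557, 0.0399) = -1.2158
Iteration 2: beta = 0.3333, y = -1.2158 + 0.3333*(-1.2158 + 3.9561) = -0.3024
  grad(y) = -9.6285, v = y - alpha*grad = 0.1839
  prox(v) = soft_thresh(0.1839, 0.0399) = 0.144
Iteration 3: beta = 0.5, y = 0.144 + 0.5*(0.144 + 1.2158) = 0.8239
  grad(y) = 3.8863, v = y - alpha*grad = 0.6276
  prox(v) = soft_thresh(0.6276, 0.0399) = 0.5877
Iteration 4: beta = 0.6, y = 0.5877 + 0.6*(0.5877 - 0.144) = 0.8539
  grad(y) = 4.2474, v = y - alpha*grad = 0.6395
  prox(v) = soft_thresh(0.6395, 0.0399) = 0.5996
f(x_4) = 6*0.5996^2 - 6*0.5996 + 0.79*|0.5996| = -0.9669


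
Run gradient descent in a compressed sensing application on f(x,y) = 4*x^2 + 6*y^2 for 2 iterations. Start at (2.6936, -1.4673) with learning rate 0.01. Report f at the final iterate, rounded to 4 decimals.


Gradient descent on f(x,y) = 4*x^2 + 6*y^2.
Starting point: (2.6936, -1.4673), alpha = 0.01
Step 1: grad_x = 2*4*2.6936 = 21.5488, grad_y = 2*6*-1.4673 = -17.6076
  x_1 = 2.6936 - 0.01*21.5488 = 2.4781
  y_1 = -1.4673 - 0.01*-17.6076 = -1.2912
Step 2: grad_x = 2*4*2.4781 = 19.8249, grad_y = 2*6*-1.2912 = -15.4947
  x_2 = 2.4781 - 0.01*19.8249 = 2.2799
  y_2 = -1.2912 - 0.01*-15.4947 = -1.1363
f(2.2799, -1.1363) = 4*2.2799^2 + 6*(-1.1363)^2 = 28.5379


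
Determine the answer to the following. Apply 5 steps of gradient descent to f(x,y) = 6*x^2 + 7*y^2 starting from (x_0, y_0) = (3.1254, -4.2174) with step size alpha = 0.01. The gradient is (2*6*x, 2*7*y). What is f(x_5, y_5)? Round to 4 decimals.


Gradient descent on f(x,y) = 6*x^2 + 7*y^2.
Starting point: (3.1254, -4.2174), alpha = 0.01
Step 1: grad_x = 2*6*3.1254 = 37.5048, grad_y = 2*7*-4.2174 = -59.0436
  x_1 = 3.1254 - 0.01*37.5048 = 2.7504
  y_1 = -4.2174 - 0.01*-59.0436 = -3.627
Step 2: grad_x = 2*6*2.7504 = 33.0042, grad_y = 2*7*-3.627 = -50.7775
  x_2 = 2.7504 - 0.01*33.0042 = 2.4203
  y_2 = -3.627 - 0.01*-50.7775 = -3.1192
Step 3: grad_x = 2*6*2.4203 = 29.0437, grad_y = 2*7*-3.1192 = -43.6686
  x_3 = 2.4203 - 0.01*29.0437 = 2.1299
  y_3 = -3.1192 - 0.01*-43.6686 = -2.6825
Step 4: grad_x = 2*6*2.1299 = 25.5585, grad_y = 2*7*-2.6825 = -37.555
  x_4 = 2.1299 - 0.01*25.5585 = 1.8743
  y_4 = -2.6825 - 0.01*-37.555 = -2.307
Step 5: grad_x = 2*6*1.8743 = 22.4915, grad_y = 2*7*-2.307 = -32.2973
  x_5 = 1.8743 - 0.01*22.4915 = 1.6494
  y_5 = -2.307 - 0.01*-32.2973 = -1.984
f(1.6494, -1.984) = 6*1.6494^2 + 7*(-1.984)^2 = 43.8758


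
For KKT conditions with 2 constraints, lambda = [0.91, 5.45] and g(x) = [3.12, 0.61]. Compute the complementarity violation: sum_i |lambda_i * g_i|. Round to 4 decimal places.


KKT complementary slackness check:
lambda_1 * g_1 = 0.91 * 3.12 = 2.8392
lambda_2 * g_2 = 5.45 * 0.61 = 3.3245
Total violation = 2.8392 + 3.3245 = 6.1637


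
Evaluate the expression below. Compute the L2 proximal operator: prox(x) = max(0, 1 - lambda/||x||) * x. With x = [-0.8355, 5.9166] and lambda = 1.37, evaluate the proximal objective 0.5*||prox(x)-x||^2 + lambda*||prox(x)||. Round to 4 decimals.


Step 1: Compute ||x||.
||x|| = 5.9753
Step 2: Compute scaling factor.
scale = max(0, 1 - 1.37/5.9753) = 0.7707
Step 3: prox(x) = [-0.6439, 4.5601]
||prox(x)|| = 4.6053
Step 4: Proximal objective.
0.5*||prox-x||^2 = 0.9385
lambda*||prox|| = 6.3093
Total = 7.2477


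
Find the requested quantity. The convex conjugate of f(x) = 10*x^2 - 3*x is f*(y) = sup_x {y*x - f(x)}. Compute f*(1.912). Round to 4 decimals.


f*(y) = sup_x {y*x - a*x^2 - b*x} = sup_x {(y-b)*x - a*x^2}
FOC: (y - b) - 2a*x = 0 => x* = (y - b)/(2a)
x* = (1.912 + 3)/(2*10) = 0.2456
f*(1.912) = (y-b)^2/(4a) = (1.912 + 3)^2/(4*10)
= 24.1277/40 = 0.6032


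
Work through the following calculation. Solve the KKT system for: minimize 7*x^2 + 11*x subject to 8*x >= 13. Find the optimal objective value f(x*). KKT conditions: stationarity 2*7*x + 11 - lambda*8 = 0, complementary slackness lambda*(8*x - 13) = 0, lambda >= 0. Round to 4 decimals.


Step 1: Try lambda = 0 (constraint inactive).
x_unc = -11/(2*7) = -0.7857
Check: 8*-0.7857 = -6.2856 < 13 -- violated!
Step 2: Constraint must be active: 8*x = 13
x* = 13/8 = 1.625
lambda = (2*7*1.625 + 11)/8 = 4.2188
Step 3: Compute optimal value.
f(x*) = 7*1.625^2 + 11*1.625 = 36.3594


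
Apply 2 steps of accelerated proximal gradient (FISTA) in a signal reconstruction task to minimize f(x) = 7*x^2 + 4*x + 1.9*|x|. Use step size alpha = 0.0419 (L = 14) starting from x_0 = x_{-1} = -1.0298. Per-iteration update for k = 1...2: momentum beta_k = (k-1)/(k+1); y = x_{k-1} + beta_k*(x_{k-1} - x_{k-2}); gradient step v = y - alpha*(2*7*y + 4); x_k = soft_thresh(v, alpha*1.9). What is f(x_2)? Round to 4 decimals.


FISTA on f(x) = 7*x^2 + 4*x + 1.9*|x|
L = 14, alpha = 0.0419
Iteration 1: beta = 0.0, y = -1.0298 + 0.0*(-1.0298 + 1.0298) = -1.0298
  grad(y) = -10.4172, v = y - alpha*grad = -0.5933
  prox(v) = soft_thresh(-0.5933, 0.0796) = -0.5137
Iteration 2: beta = 0.3333, y = -0.5137 + 0.3333*(-0.5137 + 1.0298) = -0.3417
  grad(y) = -0.7835, v = y - alpha*grad = -0.3089
  prox(v) = soft_thresh(-0.3089, 0.0796) = -0.2292
f(x_2) = 7*(-0.2292)^2 + 4*(-0.2292) + 1.9*|-0.2292| = -0.1135


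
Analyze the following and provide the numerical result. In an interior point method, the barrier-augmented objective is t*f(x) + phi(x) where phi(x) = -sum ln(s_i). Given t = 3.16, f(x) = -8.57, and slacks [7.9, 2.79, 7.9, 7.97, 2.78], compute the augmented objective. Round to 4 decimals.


Step 1: Compute log-barrier.
ln values: [2.0669, 1.026, 2.0669, 2.0757, 1.0225]
phi = -(2.0669 + 1.026 + 2.0669 + 2.0757 + 1.0225) = -8.2579
Step 2: Compute augmented objective.
t*f(x) = 3.16*-8.57 = -27.0812
Total = -27.0812 - 8.2579 = -35.3391


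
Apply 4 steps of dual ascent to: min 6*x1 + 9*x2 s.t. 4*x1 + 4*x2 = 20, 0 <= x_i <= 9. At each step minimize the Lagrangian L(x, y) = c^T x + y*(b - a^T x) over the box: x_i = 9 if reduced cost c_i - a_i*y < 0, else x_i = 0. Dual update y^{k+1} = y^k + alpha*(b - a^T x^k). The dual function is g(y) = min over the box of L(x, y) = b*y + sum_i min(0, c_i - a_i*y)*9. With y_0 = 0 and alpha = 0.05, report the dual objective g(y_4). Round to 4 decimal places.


Dual ascent for LP: min 6*x1 + 9*x2, 4*x1 + 4*x2 = 20, 0 <= x_i <= 9
Step 1: y^k = 0.0, reduced costs: (6.0, 9.0)
  x^k = (0.0, 0.0), subgradient = b - a^T x = 20.0
  y^{k+1} = 0.0 + 0.05*20.0 = 1.0
Step 2: y^k = 1.0, reduced costs: (2.0, 5.0)
  x^k = (0.0, 0.0), subgradient = b - a^T x = 20.0
  y^{k+1} = 1.0 + 0.05*20.0 = 2.0
Step 3: y^k = 2.0, reduced costs: (-2.0, 1.0)
  x^k = (9.0, 0.0), subgradient = b - a^T x = -16.0
  y^{k+1} = 2.0 + 0.05*-16.0 = 1.2
Step 4: y^k = 1.2, reduced costs: (1.2, 4.2)
  x^k = (0.0, 0.0), subgradient = b - a^T x = 20.0
  y^{k+1} = 1.2 + 0.05*20.0 = 2.2
Dual objective at y_4 = 2.2: reduced costs (-2.8, 0.2), box minimizer x = (9.0, 0.0)
g(y_4) = b*y + (c1 - a1*y)*x1 + (c2 - a2*y)*x2 = 20*2.2 + (-2.8)*9.0 + 0.2*0.0 = 44.0 - 25.2 + 0.0 = 18.8


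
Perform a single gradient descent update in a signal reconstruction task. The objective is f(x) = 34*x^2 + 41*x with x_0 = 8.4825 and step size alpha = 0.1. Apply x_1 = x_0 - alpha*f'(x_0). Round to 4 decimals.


We compute the gradient at x_0 and apply the update.
f'(x) = 68*x + 41
f'(8.4825) = 68*8.4825 + 41 = 617.81
x_1 = 8.4825 - 0.1*617.81 = -53.2985


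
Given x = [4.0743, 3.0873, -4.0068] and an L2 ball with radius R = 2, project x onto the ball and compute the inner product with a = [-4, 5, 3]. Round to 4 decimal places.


Step 1: Compute ||x|| (intermediates to 6 decimals).
||x|| = sqrt(4.0743^2 + 3.0873^2 + (-4.0068)^2) = 6.495059
Step 2: Project.
Since ||x|| > R, scale = R/||x|| = 2/6.495059 = 0.307926, proj(x) = scale * x
proj(x) = [1.254583, 0.95066, -1.233798]
Step 3: Dot product.
a^T * proj(x) = -4*1.254583 + 5*0.95066 + 3*(-1.233798) = -3.9664


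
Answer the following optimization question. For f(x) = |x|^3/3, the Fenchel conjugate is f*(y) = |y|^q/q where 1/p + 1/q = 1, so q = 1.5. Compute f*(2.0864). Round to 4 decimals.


The conjugate exponent q satisfies 1/p + 1/q = 1.
p = 3, so q = 3/(3 - 1) = 1.5
|y|^q = 2.0864^1.5 = 3.0137
f*(2.0864) = 3.0137 / 1.5 = 2.0091


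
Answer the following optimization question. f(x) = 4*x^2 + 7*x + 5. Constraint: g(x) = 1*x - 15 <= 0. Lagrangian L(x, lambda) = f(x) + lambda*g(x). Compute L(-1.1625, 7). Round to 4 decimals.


Step 1: Evaluate f(x).
f(-1.1625) = 4*(-1.1625)^2 + 7*(-1.1625) + 5 = 2.2681
Step 2: Evaluate g(x).
g(-1.1625) = 1*-1.1625 - 15 = -16.1625
Step 3: Compute Lagrangian.
L = 2.2681 + 7*-16.1625 = -110.8694


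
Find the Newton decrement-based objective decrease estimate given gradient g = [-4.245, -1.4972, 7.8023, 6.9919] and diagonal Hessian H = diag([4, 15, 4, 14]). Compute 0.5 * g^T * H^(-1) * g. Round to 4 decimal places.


Step 1: H is diagonal, so H^(-1) * g = [-1.0613, -0.0998, 1.9506, 0.4994].
Step 2: g^T H^(-1) g = sum_i g_i^2 / H_ii
  = (-4.245)^2/4 + (-1.4972)^2/15 + (7.8023)^2/4 + (6.9919)^2/14
  = 4.505 + 0.1494 + 15.219 + 3.4919 = 23.3653
Step 3: Objective decrease = 0.5 * g^T H^(-1) g = 11.6827


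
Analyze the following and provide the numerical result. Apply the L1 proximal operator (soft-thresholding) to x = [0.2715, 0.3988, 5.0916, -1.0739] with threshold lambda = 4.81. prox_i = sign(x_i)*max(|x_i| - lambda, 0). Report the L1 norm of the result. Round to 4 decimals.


Soft-thresholding with lambda = 4.81:
prox(0.2715) = sign(0.2715)*max(|0.2715| - 4.81, 0) = 0.0
prox(0.3988) = sign(0.3988)*max(|0.3988| - 4.81, 0) = 0.0
prox(5.0916) = sign(5.0916)*max(|5.0916| - 4.81, 0) = 0.2816
prox(-1.0739) = sign(-1.0739)*max(|-1.0739| - 4.81, 0) = 0.0
prox(x) = [0.0, 0.0, 0.2816, 0.0]
||prox(x)||_1 = 0.0 + 0.0 + 0.2816 + 0.0 = 0.2816


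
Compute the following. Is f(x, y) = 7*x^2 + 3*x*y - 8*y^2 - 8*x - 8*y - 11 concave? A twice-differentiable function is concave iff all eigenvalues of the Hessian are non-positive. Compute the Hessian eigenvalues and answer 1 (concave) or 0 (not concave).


The Hessian of f(x,y) = 7*x^2 + 3*x*y - 8*y^2 - 8*x - 8*y - 11 is:
H = [[14, 3], [3, -16]]
Trace = 14 - 16 = -2
Determinant = 14*-16 - (3)^2 = -233
Discriminant = (-2)^2 - 4*-233 = 936.0
Eigenvalues: lambda_1 = -16.2971, lambda_2 = 14.2971
The function is not concave.

0


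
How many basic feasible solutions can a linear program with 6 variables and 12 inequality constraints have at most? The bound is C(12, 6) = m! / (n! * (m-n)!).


Each vertex corresponds to some choice of n active constraints out of m, so the number of vertices is at most C(m, n) = m! / (n!(m-n)!).
m = 12, n = 6
Numerator: 12 * 11 * 10 * 9 * 8 * 7
Denominator: 6! = 720
C(12, 6) = 924


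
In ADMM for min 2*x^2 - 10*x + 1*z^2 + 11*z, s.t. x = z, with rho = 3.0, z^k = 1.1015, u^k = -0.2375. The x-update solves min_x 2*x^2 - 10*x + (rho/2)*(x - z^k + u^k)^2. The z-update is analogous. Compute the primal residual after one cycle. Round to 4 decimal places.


ADMM iteration with rho = 3.0, z^k = 1.1015, u^k = -0.2375
Step 1: x-update.
Minimize 2*x^2 - 10*x + (3.0/2)*(x - 1.1015 - 0.2375)^2
FOC: (2*2 + 3.0)*x = 10 + 3.0*(1.1015 + 0.2375)
x^{k+1} = 2.0024
Step 2: z-update.
Minimize 1*z^2 + 11*z + (3.0/2)*(2.0024 - z - 0.2375)^2
FOC: (2*1 + 3.0)*z = -11 + 3.0*(2.0024 - 0.2375)
z^{k+1} = -1.141
Step 3: u-update.
u^{k+1} = -0.2375 + 2.0024 + 1.141 = 2.906
Step 4: Primal residual = |2.0024 + 1.141| = 3.1435


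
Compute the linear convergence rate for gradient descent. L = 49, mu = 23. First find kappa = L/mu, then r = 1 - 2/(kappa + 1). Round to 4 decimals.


Step 1: Compute the condition number.
kappa = L/mu = 49/23 = 2.1304
Step 2: Compute the convergence rate.
r = 1 - 2/(kappa + 1) = 1 - 2*mu/(L + mu) = (L - mu)/(L + mu) = 26/72 = 0.3611


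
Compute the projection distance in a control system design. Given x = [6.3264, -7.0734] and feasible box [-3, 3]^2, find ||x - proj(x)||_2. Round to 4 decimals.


Project each component onto [-3, 3].
clip(6.3264) = 3.0, clip(-7.0734) = -3.0
Projection = [3.0, -3.0]
Squared diffs: [11.0649, 16.5926]
Distance = sqrt(27.6575) = 5.259


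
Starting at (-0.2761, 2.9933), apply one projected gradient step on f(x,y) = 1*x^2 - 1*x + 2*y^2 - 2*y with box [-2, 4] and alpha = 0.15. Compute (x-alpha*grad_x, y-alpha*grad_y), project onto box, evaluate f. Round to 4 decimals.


Step 1: Compute gradient at (-0.2761, 2.9933).
grad_x = 2*1*-0.2761 - 1 = -1.5522
grad_y = 2*2*2.9933 - 2 = 9.9732
Step 2: Gradient step.
x_raw = -0.2761 - 0.15*-1.5522 = -0.0433
y_raw = 2.9933 - 0.15*9.9732 = 1.4973
Step 3: Project onto [-2, 4].
x_proj = clip(-0.0433) = -0.0433
y_proj = clip(1.4973) = 1.4973
Step 4: Evaluate f.
f(-0.0433, 1.4973) = 1.5344


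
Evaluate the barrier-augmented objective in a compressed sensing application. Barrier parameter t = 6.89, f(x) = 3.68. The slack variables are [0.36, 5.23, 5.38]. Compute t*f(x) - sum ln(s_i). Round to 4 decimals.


Step 1: Compute log-barrier.
ln values: [-1.0217, 1.6544, 1.6827]
phi = -(-1.0217 + 1.6544 + 1.6827) = -2.3154
Step 2: Compute augmented objective.
t*f(x) = 6.89*3.68 = 25.3552
Total = 25.3552 - 2.3154 = 23.0398


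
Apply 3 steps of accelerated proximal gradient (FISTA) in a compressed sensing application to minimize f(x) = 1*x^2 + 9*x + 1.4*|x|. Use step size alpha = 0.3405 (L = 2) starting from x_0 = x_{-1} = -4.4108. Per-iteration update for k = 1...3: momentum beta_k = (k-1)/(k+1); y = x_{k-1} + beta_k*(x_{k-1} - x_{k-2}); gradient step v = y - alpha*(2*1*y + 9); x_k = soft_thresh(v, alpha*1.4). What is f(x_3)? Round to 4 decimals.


FISTA on f(x) = 1*x^2 + 9*x + 1.4*|x|
L = 2, alpha = 0.3405
Iteration 1: beta = 0.0, y = -4.4108 + 0.0*(-4.4108 + 4.4108) = -4.4108
  grad(y) = 0.1784, v = y - alpha*grad = -4.4715
  prox(v) = soft_thresh(-4.4715, 0.4767) = -3.9948
Iteration 2: beta = 0.3333, y = -3.9948 + 0.3333*(-3.9948 + 4.4108) = -3.8562
  grad(y) = 1.2876, v = y - alpha*grad = -4.2946
  prox(v) = soft_thresh(-4.2946, 0.4767) = -3.8179
Iteration 3: beta = 0.5, y = -3.8179 + 0.5*(-3.8179 + 3.9948) = -3.7295
  grad(y) = 1.5411, v = y - alpha*grad = -4.2542
  prox(v) = soft_thresh(-4.2542, 0.4767) = -3.7775
f(x_3) = 1*(-3.7775)^2 + 9*(-3.7775) + 1.4*|-3.7775| = -14.4395


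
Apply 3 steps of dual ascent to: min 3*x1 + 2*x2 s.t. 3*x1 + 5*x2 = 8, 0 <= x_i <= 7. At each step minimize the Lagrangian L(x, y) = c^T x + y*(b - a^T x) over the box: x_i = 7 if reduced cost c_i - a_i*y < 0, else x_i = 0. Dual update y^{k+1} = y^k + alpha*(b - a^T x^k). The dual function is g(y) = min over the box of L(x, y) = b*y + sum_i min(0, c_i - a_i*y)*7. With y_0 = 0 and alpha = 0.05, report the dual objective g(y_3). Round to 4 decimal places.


Dual ascent for LP: min 3*x1 + 2*x2, 3*x1 + 5*x2 = 8, 0 <= x_i <= 7
Step 1: y^k = 0.0, reduced costs: (3.0, 2.0)
  x^k = (0.0, 0.0), subgradient = b - a^T x = 8.0
  y^{k+1} = 0.0 + 0.05*8.0 = 0.4
Step 2: y^k = 0.4, reduced costs: (1.8, 0.0)
  x^k = (0.0, 0.0), subgradient = b - a^T x = 8.0
  y^{k+1} = 0.4 + 0.05*8.0 = 0.8
Step 3: y^k = 0.8, reduced costs: (0.6, -2.0)
  x^k = (0.0, 7.0), subgradient = b - a^T x = -27.0
  y^{k+1} = 0.8 + 0.05*-27.0 = -0.55
Dual objective at y_3 = -0.55: reduced costs (4.65, 4.75), box minimizer x = (0.0, 0.0)
g(y_3) = b*y + (c1 - a1*y)*x1 + (c2 - a2*y)*x2 = 8*(-0.55) + 4.65*0.0 + 4.75*0.0 = -4.4 + 0.0 + 0.0 = -4.4


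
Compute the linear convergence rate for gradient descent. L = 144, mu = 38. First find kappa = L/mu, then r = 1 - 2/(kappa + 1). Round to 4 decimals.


Step 1: Compute the condition number.
kappa = L/mu = 144/38 = 3.7895
Step 2: Compute the convergence rate.
r = 1 - 2/(kappa + 1) = 1 - 2*mu/(L + mu) = (L - mu)/(L + mu) = 106/182 = 0.5824


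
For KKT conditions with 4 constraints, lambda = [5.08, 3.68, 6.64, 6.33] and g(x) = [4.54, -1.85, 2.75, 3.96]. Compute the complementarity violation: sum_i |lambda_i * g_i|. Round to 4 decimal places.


KKT complementary slackness check:
lambda_1 * g_1 = 5.08 * 4.54 = 23.0632
lambda_2 * g_2 = 3.68 * -1.85 = -6.808
lambda_3 * g_3 = 6.64 * 2.75 = 18.26
lambda_4 * g_4 = 6.33 * 3.96 = 25.0668
Total violation = 23.0632 + 6.808 + 18.26 + 25.0668 = 73.198


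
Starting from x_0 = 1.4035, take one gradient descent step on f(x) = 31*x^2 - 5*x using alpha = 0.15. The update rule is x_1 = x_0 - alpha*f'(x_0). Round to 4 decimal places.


We compute the gradient at x_0 and apply the update.
f'(x) = 62*x - 5
f'(1.4035) = 62*1.4035 - 5 = 82.017
x_1 = 1.4035 - 0.15*82.017 = -10.8991


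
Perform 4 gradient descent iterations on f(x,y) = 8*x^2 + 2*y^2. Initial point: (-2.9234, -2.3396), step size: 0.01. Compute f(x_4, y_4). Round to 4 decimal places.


Gradient descent on f(x,y) = 8*x^2 + 2*y^2.
Starting point: (-2.9234, -2.3396), alpha = 0.01
Step 1: grad_x = 2*8*-2.9234 = -46.7744, grad_y = 2*2*-2.3396 = -9.3584
  x_1 = -2.9234 - 0.01*-46.7744 = -2.4557
  y_1 = -2.3396 - 0.01*-9.3584 = -2.246
Step 2: grad_x = 2*8*-2.4557 = -39.2905, grad_y = 2*2*-2.246 = -8.9841
  x_2 = -2.4557 - 0.01*-39.2905 = -2.0628
  y_2 = -2.246 - 0.01*-8.9841 = -2.1562
Step 3: grad_x = 2*8*-2.0628 = -33.004, grad_y = 2*2*-2.1562 = -8.6247
  x_3 = -2.0628 - 0.01*-33.004 = -1.7327
  y_3 = -2.1562 - 0.01*-8.6247 = -2.0699
Step 4: grad_x = 2*8*-1.7327 = -27.7234, grad_y = 2*2*-2.0699 = -8.2797
  x_4 = -1.7327 - 0.01*-27.7234 = -1.4555
  y_4 = -2.0699 - 0.01*-8.2797 = -1.9871
f(-1.4555, -1.9871) = 8*(-1.4555)^2 + 2*(-1.9871)^2 = 24.8447


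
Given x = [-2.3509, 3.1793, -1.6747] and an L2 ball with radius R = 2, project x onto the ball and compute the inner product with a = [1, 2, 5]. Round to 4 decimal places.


Step 1: Compute ||x|| (intermediates to 6 decimals).
||x|| = sqrt((-2.3509)^2 + 3.1793^2 + (-1.6747)^2) = 4.294101
Step 2: Project.
Since ||x|| > R, scale = R/||x|| = 2/4.294101 = 0.465755, proj(x) = scale * x
proj(x) = [-1.094943, 1.480775, -0.78]
Step 3: Dot product.
a^T * proj(x) = 1*(-1.094943) + 2*1.480775 + 5*(-0.78) = -2.0334


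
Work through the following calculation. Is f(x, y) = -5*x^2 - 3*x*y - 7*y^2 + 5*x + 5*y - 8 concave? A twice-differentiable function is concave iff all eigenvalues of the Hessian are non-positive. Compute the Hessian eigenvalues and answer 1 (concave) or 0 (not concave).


The Hessian of f(x,y) = -5*x^2 - 3*x*y - 7*y^2 + 5*x + 5*y - 8 is:
H = [[-10, -3], [-3, -14]]
Trace = -10 - 14 = -24
Determinant = -10*-14 - (-3)^2 = 131
Discriminant = (-24)^2 - 4*131 = 52.0
Eigenvalues: lambda_1 = -15.6056, lambda_2 = -8.3944
The function is concave.

1


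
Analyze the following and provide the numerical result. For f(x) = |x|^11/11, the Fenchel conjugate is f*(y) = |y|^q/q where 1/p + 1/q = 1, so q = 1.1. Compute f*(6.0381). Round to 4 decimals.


The conjugate exponent q satisfies 1/p + 1/q = 1.
p = 11, so q = 11/(11 - 1) = 1.1
|y|^q = 6.0381^1.1 = 7.2275
f*(6.0381) = 7.2275 / 1.1 = 6.5705


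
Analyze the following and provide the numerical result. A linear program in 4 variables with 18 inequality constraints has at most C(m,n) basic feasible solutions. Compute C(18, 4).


Each vertex corresponds to some choice of n active constraints out of m, so the number of vertices is at most C(m, n) = m! / (n!(m-n)!).
m = 18, n = 4
Numerator: 18 * 17 * 16 * 15
Denominator: 4! = 24
C(18, 4) = 3060


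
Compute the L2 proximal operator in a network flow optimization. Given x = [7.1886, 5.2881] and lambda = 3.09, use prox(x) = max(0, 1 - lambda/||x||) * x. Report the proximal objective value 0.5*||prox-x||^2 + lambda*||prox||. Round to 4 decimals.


Step 1: Compute ||x||.
||x|| = 8.9241
Step 2: Compute scaling factor.
scale = max(0, 1 - 3.09/8.9241) = 0.6537
Step 3: prox(x) = [4.6995, 3.4571]
||prox(x)|| = 5.8341
Step 4: Proximal objective.
0.5*||prox-x||^2 = 4.7741
lambda*||prox|| = 18.0274
Total = 22.8015


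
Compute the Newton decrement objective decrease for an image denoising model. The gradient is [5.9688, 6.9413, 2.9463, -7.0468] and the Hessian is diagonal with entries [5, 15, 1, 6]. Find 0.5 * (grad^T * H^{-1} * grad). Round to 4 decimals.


Step 1: H is diagonal, so H^(-1) * g = [1.1938, 0.4628, 2.9463, -1.1745].
Step 2: g^T H^(-1) g = sum_i g_i^2 / H_ii
  = (5.9688)^2/5 + (6.9413)^2/15 + (2.9463)^2/1 + (-7.0468)^2/6
  = 7.1253 + 3.2121 + 8.6807 + 8.2762 = 27.2943
Step 3: Objective decrease = 0.5 * g^T H^(-1) g = 13.6472


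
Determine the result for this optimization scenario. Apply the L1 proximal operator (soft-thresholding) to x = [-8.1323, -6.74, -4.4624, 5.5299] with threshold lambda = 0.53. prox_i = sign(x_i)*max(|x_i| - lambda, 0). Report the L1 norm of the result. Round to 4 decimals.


Soft-thresholding with lambda = 0.53:
prox(-8.1323) = sign(-8.1323)*max(|-8.1323| - 0.53, 0) = -7.6023
prox(-6.74) = sign(-6.74)*max(|-6.74| - 0.53, 0) = -6.21
prox(-4.4624) = sign(-4.4624)*max(|-4.4624| - 0.53, 0) = -3.9324
prox(5.5299) = sign(5.5299)*max(|5.5299| - 0.53, 0) = 4.9999
prox(x) = [-7.6023, -6.21, -3.9324, 4.9999]
||prox(x)||_1 = 7.6023 + 6.21 + 3.9324 + 4.9999 = 22.7446


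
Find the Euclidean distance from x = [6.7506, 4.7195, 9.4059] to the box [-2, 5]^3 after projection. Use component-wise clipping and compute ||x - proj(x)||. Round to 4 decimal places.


Project each component onto [-2, 5].
clip(6.7506) = 5.0, clip(4.7195) = 4.7195, clip(9.4059) = 5.0
Projection = [5.0, 4.7195, 5.0]
Squared diffs: [3.0646, 0.0, 19.412]
Distance = sqrt(22.4766) = 4.7409


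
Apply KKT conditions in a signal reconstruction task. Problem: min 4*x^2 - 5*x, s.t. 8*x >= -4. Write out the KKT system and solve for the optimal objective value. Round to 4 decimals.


Step 1: Try lambda = 0 (constraint inactive).
Stationarity: 2*4*x - 5 = 0
x* = 5/(2*4) = 0.625
Check constraint: 8*0.625 = 5.0 >= -4 -- satisfied.
Step 2: Compute optimal value.
f(x*) = 4*0.625^2 - 5*0.625 = -1.5625


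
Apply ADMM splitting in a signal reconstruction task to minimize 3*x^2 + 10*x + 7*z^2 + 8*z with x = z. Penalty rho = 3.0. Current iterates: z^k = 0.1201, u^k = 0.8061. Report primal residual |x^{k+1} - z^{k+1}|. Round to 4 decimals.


ADMM iteration with rho = 3.0, z^k = 0.1201, u^k = 0.8061
Step 1: x-update.
Minimize 3*x^2 + 10*x + (3.0/2)*(x - 0.1201 + 0.8061)^2
FOC: (2*3 + 3.0)*x = -10 + 3.0*(0.1201 - 0.8061)
x^{k+1} = -1.3398
Step 2: z-update.
Minimize 7*z^2 + 8*z + (3.0/2)*(-1.3398 - z + 0.8061)^2
FOC: (2*7 + 3.0)*z = -8 + 3.0*(-1.3398 + 0.8061)
z^{k+1} = -0.5648
Step 3: u-update.
u^{k+1} = 0.8061 - 1.3398 + 0.5648 = 0.0311
Step 4: Primal residual = |-1.3398 + 0.5648| = 0.775


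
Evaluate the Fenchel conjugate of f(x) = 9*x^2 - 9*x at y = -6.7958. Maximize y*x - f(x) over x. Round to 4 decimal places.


f*(y) = sup_x {y*x - a*x^2 - b*x} = sup_x {(y-b)*x - a*x^2}
FOC: (y - b) - 2a*x = 0 => x* = (y - b)/(2a)
x* = (-6.7958 + 9)/(2*9) = 0.1225
f*(-6.7958) = (y-b)^2/(4a) = (-6.7958 + 9)^2/(4*9)
= 4.8585/36 = 0.135


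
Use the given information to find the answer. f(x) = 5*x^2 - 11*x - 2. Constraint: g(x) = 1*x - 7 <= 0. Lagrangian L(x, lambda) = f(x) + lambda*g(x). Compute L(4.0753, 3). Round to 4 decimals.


Step 1: Evaluate f(x).
f(4.0753) = 5*4.0753^2 - 11*4.0753 - 2 = 36.2121
Step 2: Evaluate g(x).
g(4.0753) = 1*4.0753 - 7 = -2.9247
Step 3: Compute Lagrangian.
L = 36.2121 + 3*-2.9247 = 27.438


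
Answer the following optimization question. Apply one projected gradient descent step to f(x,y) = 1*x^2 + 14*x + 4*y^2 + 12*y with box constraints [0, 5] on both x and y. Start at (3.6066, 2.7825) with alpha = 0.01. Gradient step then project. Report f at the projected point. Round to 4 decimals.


Step 1: Compute gradient at (3.6066, 2.7825).
grad_x = 2*1*3.6066 + 14 = 21.2132
grad_y = 2*4*2.7825 + 12 = 34.26
Step 2: Gradient step.
x_raw = 3.6066 - 0.01*21.2132 = 3.3945
y_raw = 2.7825 - 0.01*34.26 = 2.4399
Step 3: Project onto [0, 5].
x_proj = clip(3.3945) = 3.3945
y_proj = clip(2.4399) = 2.4399
Step 4: Evaluate f.
f(3.3945, 2.4399) = 112.1362
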